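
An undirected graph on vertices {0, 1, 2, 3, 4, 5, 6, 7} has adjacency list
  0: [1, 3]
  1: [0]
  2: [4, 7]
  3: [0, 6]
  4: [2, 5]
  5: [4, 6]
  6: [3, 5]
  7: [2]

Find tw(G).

A width-1 tree decomposition is:
Bags: B1 = {0, 1}  B2 = {0, 3}  B3 = {3, 6}  B4 = {5, 6}  B5 = {4, 5}  B6 = {2, 4}  B7 = {2, 7}
Tree: B1–B2, B2–B3, B3–B4, B4–B5, B5–B6, B6–B7
Each bag holds 2 vertices, so the decomposition has width 1, which upper-bounds the treewidth. Since G has at least one edge (e.g. 1–0), it is not an edgeless graph, so tw(G) ≥ 1. Therefore the treewidth is 1.

1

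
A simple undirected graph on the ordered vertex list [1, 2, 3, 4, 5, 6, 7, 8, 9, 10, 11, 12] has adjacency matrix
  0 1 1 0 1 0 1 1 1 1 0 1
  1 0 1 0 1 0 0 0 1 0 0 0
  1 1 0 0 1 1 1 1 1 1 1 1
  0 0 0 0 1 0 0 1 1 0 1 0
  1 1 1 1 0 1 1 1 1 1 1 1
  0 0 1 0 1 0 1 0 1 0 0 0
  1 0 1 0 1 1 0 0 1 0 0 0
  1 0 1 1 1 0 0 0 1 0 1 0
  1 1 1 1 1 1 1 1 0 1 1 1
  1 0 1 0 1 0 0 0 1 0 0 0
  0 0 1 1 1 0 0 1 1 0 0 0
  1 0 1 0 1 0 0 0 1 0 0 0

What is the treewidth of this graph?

A width-4 tree decomposition is:
Bags: B1 = {1, 3, 5, 7, 9}  B2 = {1, 3, 5, 8, 9}  B3 = {3, 5, 8, 9, 11}  B4 = {1, 3, 5, 9, 12}  B5 = {1, 3, 5, 9, 10}  B6 = {3, 5, 6, 7, 9}  B7 = {4, 5, 8, 9, 11}  B8 = {1, 2, 3, 5, 9}
Tree: B1–B2, B2–B3, B2–B4, B1–B5, B1–B6, B3–B7, B1–B8
Each bag holds 5 vertices, so the decomposition has width 4, which upper-bounds the treewidth. On the other hand G contains the 5-clique {1, 2, 3, 5, 9}. A clique must lie in a single bag of any decomposition, so no decomposition can have width below 4. Hence tw(G) = 4 exactly.

4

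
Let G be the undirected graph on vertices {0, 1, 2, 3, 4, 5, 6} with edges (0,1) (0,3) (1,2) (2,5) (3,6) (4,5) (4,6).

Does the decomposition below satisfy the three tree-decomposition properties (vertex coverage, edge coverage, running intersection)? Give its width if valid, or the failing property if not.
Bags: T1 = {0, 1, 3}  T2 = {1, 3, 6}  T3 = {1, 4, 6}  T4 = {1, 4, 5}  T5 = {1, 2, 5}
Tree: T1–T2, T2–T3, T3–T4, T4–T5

Checking the three conditions: (i) the bags cover all of {0, 1, 2, 3, 4, 5, 6}; (ii) for each edge, some bag contains both endpoints; (iii) the bags containing any fixed vertex form a subtree. All hold, so the decomposition is valid with width 3 − 1 = 2.

Yes; width 2.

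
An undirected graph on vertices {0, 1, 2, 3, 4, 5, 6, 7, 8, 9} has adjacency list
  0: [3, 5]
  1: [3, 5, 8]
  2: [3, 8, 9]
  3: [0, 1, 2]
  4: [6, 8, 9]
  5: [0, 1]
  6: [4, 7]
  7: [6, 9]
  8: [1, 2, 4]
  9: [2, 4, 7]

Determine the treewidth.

A width-2 tree decomposition is:
Bags: B1 = {4, 6, 7}  B2 = {4, 7, 9}  B3 = {4, 8, 9}  B4 = {2, 8, 9}  B5 = {1, 2, 8}  B6 = {1, 2, 3}  B7 = {1, 3, 5}  B8 = {0, 3, 5}
Tree: B1–B2, B2–B3, B3–B4, B4–B5, B5–B6, B6–B7, B7–B8
The largest bag has 3 vertices, giving width 2; this decomposition certifies tw(G) ≤ 2. For the lower bound, G contains the cycle 6–7–9–4–6, so G is not a forest; only forests have treewidth ≤ 1, hence tw(G) ≥ 2. Therefore the treewidth is 2.

2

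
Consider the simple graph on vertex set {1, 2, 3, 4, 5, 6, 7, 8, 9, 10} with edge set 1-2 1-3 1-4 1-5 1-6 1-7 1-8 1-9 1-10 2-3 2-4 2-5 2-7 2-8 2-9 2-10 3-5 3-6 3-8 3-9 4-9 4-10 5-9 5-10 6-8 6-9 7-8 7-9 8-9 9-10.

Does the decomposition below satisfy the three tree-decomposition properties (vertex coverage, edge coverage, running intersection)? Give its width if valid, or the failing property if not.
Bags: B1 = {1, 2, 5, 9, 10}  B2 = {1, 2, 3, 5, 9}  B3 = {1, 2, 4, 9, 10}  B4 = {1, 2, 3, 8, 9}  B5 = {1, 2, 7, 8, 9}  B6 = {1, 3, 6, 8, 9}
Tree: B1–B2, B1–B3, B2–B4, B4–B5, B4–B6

Checking the three conditions: (i) the bags cover all of {1, 2, 3, 4, 5, 6, 7, 8, 9, 10}; (ii) for each edge, some bag contains both endpoints; (iii) the bags containing any fixed vertex form a subtree. All hold, so the decomposition is valid with width 5 − 1 = 4.

Yes; width 4.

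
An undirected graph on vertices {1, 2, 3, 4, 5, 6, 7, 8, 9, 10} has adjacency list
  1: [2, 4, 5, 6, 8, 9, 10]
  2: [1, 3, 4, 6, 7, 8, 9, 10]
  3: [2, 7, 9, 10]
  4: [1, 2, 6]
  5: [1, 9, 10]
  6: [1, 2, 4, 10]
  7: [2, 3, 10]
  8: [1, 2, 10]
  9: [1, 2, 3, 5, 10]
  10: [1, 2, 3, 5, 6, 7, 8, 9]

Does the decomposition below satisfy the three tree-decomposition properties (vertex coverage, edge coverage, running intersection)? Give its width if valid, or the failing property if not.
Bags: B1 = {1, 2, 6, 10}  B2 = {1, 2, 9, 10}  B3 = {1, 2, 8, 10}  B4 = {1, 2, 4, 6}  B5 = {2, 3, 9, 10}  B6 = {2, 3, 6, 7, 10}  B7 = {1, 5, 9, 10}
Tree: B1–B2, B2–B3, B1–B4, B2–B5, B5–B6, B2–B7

A tree decomposition must satisfy three properties: every vertex lies in some bag; for every edge, both endpoints lie together in some bag; and for every vertex, the bags containing it form a connected subtree. Here bags containing vertex 6 are not connected in the tree, so the decomposition is invalid.

No — bags containing vertex 6 are not connected in the tree.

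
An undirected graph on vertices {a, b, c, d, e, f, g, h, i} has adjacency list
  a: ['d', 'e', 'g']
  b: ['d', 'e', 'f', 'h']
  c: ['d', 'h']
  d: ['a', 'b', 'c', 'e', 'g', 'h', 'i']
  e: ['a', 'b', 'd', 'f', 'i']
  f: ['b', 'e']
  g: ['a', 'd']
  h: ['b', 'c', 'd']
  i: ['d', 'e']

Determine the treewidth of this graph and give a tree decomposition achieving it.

Each bag holds 3 vertices, so the decomposition has width 2, which upper-bounds the treewidth. Conversely, {a, d, g} is a clique of size 3, and the vertices of any clique must share a bag in every tree decomposition; so some bag has ≥ 3 vertices and tw(G) ≥ 2. The upper and lower bounds meet at 2, so that is the treewidth.

Treewidth 2.
One optimal decomposition is:
Bags: B1 = {b, d, h}  B2 = {c, d, h}  B3 = {b, d, e}  B4 = {b, e, f}  B5 = {a, d, e}  B6 = {a, d, g}  B7 = {d, e, i}
Tree: B1–B2, B1–B3, B3–B4, B3–B5, B5–B6, B5–B7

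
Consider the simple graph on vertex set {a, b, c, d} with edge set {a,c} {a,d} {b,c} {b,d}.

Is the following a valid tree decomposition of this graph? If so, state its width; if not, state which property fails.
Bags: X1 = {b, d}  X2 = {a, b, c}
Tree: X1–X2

A tree decomposition must satisfy three properties: every vertex lies in some bag; for every edge, both endpoints lie together in some bag; and for every vertex, the bags containing it form a connected subtree. Here edge (a,d) lies in no bag, so the decomposition is invalid.

No — edge (a,d) lies in no bag.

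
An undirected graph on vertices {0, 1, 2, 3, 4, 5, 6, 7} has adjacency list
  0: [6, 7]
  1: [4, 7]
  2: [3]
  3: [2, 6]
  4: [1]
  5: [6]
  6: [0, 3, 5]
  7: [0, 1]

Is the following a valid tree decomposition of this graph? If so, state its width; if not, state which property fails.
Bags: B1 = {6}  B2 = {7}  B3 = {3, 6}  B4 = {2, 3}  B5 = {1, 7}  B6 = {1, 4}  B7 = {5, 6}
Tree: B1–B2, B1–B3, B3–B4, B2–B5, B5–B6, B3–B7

A tree decomposition must satisfy three properties: every vertex lies in some bag; for every edge, both endpoints lie together in some bag; and for every vertex, the bags containing it form a connected subtree. Here vertex 0 appears in no bag, so the decomposition is invalid.

No — vertex 0 appears in no bag.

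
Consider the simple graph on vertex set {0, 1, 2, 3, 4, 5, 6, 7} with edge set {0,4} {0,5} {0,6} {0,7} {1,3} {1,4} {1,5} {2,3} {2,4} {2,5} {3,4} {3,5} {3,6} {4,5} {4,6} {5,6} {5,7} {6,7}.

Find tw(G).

A width-3 tree decomposition is:
Bags: B1 = {1, 3, 4, 5}  B2 = {3, 4, 5, 6}  B3 = {0, 4, 5, 6}  B4 = {0, 5, 6, 7}  B5 = {2, 3, 4, 5}
Tree: B1–B2, B2–B3, B3–B4, B1–B5
Every bag has size at most 4, so the width is 4 − 1 = 3 and tw(G) ≤ 3. Conversely, {0, 4, 5, 6} is a clique of size 4, and the vertices of any clique must share a bag in every tree decomposition; so some bag has ≥ 4 vertices and tw(G) ≥ 3. Therefore the treewidth is 3.

3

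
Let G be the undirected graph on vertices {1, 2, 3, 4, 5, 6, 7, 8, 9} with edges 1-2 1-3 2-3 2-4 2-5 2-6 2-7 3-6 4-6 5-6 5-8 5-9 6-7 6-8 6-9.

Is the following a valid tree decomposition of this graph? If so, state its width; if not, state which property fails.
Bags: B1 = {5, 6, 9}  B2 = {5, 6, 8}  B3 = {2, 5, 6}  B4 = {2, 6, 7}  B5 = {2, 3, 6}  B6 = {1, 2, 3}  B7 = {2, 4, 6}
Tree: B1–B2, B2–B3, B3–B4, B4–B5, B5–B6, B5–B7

Yes; width 2.

Every vertex of G appears in some bag (union = {1, 2, 3, 4, 5, 6, 7, 8, 9}); every edge is covered by a bag; and for each vertex v the set of bags containing v is connected in the bag tree. The decomposition is therefore valid. The largest bag has 3 vertices, so the width is 2.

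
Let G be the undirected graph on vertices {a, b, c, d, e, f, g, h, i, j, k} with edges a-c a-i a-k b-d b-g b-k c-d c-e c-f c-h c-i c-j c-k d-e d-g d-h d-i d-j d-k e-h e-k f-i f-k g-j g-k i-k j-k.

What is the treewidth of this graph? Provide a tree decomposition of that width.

The largest bag has 4 vertices, giving width 3; this decomposition certifies tw(G) ≤ 3. On the other hand G contains the 4-clique {c, d, e, h}. A clique must lie in a single bag of any decomposition, so no decomposition can have width below 3. The upper and lower bounds meet at 3, so that is the treewidth.

Treewidth 3.
Bags: B1 = {c, d, i, k}  B2 = {c, f, i, k}  B3 = {a, c, i, k}  B4 = {c, d, e, k}  B5 = {c, d, j, k}  B6 = {d, g, j, k}  B7 = {c, d, e, h}  B8 = {b, d, g, k}
Tree: B1–B2, B2–B3, B1–B4, B4–B5, B5–B6, B4–B7, B6–B8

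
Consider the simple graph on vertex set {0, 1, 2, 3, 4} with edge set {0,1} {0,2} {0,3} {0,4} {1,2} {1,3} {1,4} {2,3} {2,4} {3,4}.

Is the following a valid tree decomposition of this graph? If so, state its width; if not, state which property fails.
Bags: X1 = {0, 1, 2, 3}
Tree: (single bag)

A tree decomposition must satisfy three properties: every vertex lies in some bag; for every edge, both endpoints lie together in some bag; and for every vertex, the bags containing it form a connected subtree. Here vertex 4 appears in no bag, so the decomposition is invalid.

No — vertex 4 appears in no bag.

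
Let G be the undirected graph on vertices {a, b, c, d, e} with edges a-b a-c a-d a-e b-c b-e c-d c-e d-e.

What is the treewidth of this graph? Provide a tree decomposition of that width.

The largest bag has 4 vertices, giving width 3; this decomposition certifies tw(G) ≤ 3. For the lower bound, the 4 vertices {a, c, d, e} are pairwise adjacent, and any tree decomposition puts a clique entirely inside one bag — forcing width ≥ 3. The upper and lower bounds meet at 3, so that is the treewidth.

Treewidth 3.
One optimal decomposition is:
Bags: B1 = {a, b, c, e}  B2 = {a, c, d, e}
Tree: B1–B2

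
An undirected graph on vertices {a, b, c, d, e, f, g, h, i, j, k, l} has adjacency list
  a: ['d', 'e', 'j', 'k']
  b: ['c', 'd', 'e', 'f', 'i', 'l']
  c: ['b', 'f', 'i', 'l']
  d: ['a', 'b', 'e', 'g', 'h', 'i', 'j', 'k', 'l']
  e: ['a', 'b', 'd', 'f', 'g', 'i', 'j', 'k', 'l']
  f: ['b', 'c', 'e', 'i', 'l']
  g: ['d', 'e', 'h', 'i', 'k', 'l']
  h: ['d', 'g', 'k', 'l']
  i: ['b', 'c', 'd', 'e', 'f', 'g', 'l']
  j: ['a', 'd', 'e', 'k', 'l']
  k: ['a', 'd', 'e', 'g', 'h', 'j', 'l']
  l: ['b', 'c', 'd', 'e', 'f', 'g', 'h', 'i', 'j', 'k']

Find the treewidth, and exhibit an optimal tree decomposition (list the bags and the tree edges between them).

Each bag holds 5 vertices, so the decomposition has width 4, which upper-bounds the treewidth. For the lower bound, the 5 vertices {a, d, e, j, k} are pairwise adjacent, and any tree decomposition puts a clique entirely inside one bag — forcing width ≥ 4. Combining the bounds, tw(G) = 4.

Treewidth 4.
One such decomposition:
Bags: B1 = {d, e, g, k, l}  B2 = {d, e, j, k, l}  B3 = {d, e, g, i, l}  B4 = {b, d, e, i, l}  B5 = {d, g, h, k, l}  B6 = {a, d, e, j, k}  B7 = {b, e, f, i, l}  B8 = {b, c, f, i, l}
Tree: B1–B2, B1–B3, B3–B4, B1–B5, B2–B6, B4–B7, B7–B8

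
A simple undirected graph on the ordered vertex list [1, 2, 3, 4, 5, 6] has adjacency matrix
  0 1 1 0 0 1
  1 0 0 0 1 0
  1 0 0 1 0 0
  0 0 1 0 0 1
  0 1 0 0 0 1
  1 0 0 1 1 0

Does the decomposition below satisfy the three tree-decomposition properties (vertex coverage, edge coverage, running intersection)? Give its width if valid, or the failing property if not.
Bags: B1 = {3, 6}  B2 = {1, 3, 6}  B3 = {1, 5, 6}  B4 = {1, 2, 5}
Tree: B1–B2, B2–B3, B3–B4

A tree decomposition must satisfy three properties: every vertex lies in some bag; for every edge, both endpoints lie together in some bag; and for every vertex, the bags containing it form a connected subtree. Here vertex 4 appears in no bag, so the decomposition is invalid.

No — vertex 4 appears in no bag.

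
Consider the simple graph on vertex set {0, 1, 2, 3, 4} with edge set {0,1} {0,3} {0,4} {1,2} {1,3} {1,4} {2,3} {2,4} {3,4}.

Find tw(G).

A width-3 tree decomposition is:
Bags: B1 = {0, 1, 3, 4}  B2 = {1, 2, 3, 4}
Tree: B1–B2
Every bag has size at most 4, so the width is 4 − 1 = 3 and tw(G) ≤ 3. Conversely, {0, 1, 3, 4} is a clique of size 4, and the vertices of any clique must share a bag in every tree decomposition; so some bag has ≥ 4 vertices and tw(G) ≥ 3. Hence tw(G) = 3 exactly.

3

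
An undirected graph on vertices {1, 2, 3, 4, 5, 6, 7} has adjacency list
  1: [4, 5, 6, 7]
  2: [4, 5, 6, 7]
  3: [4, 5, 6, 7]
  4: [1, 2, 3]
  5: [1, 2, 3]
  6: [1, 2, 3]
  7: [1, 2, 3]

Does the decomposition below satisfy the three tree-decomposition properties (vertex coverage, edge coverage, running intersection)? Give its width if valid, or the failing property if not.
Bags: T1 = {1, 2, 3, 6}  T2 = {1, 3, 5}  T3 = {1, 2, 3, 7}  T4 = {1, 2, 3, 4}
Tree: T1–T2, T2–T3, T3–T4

A tree decomposition must satisfy three properties: every vertex lies in some bag; for every edge, both endpoints lie together in some bag; and for every vertex, the bags containing it form a connected subtree. Here edge (2,5) lies in no bag, so the decomposition is invalid.

No — edge (2,5) lies in no bag.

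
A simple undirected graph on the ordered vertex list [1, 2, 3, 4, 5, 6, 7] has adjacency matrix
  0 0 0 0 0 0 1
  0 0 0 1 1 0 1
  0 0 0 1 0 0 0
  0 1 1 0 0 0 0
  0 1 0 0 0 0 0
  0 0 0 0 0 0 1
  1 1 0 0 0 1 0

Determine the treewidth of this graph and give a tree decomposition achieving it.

Every bag has size at most 2, so the width is 2 − 1 = 1 and tw(G) ≤ 1. G has an edge, so its treewidth is at least 1. Therefore the treewidth is 1.

Treewidth 1.
Bags: B1 = {2, 7}  B2 = {6, 7}  B3 = {2, 5}  B4 = {2, 4}  B5 = {3, 4}  B6 = {1, 7}
Tree: B1–B2, B1–B3, B1–B4, B4–B5, B2–B6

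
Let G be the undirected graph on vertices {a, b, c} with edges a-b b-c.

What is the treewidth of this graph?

1

A width-1 tree decomposition is:
Bags: B1 = {a, b}  B2 = {b, c}
Tree: B1–B2
The largest bag has 2 vertices, giving width 1; this decomposition certifies tw(G) ≤ 1. Any graph with an edge has treewidth ≥ 1, and G has the edge a–b. The upper and lower bounds meet at 1, so that is the treewidth.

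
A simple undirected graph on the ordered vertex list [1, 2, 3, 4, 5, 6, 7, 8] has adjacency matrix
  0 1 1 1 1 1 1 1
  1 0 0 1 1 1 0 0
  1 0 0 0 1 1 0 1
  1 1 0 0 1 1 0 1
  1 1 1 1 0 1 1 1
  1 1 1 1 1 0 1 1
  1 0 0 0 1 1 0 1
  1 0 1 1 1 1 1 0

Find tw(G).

A width-4 tree decomposition is:
Bags: B1 = {1, 4, 5, 6, 8}  B2 = {1, 2, 4, 5, 6}  B3 = {1, 5, 6, 7, 8}  B4 = {1, 3, 5, 6, 8}
Tree: B1–B2, B1–B3, B3–B4
Each bag holds 5 vertices, so the decomposition has width 4, which upper-bounds the treewidth. Conversely, {1, 3, 5, 6, 8} is a clique of size 5, and the vertices of any clique must share a bag in every tree decomposition; so some bag has ≥ 5 vertices and tw(G) ≥ 4. Therefore the treewidth is 4.

4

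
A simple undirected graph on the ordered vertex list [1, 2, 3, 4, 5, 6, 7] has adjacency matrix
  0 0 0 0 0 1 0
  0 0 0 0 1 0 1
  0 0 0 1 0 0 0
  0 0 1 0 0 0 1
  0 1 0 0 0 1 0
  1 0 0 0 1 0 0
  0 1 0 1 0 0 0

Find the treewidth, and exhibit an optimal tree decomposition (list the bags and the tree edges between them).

The largest bag has 2 vertices, giving width 1; this decomposition certifies tw(G) ≤ 1. Any graph with an edge has treewidth ≥ 1, and G has the edge 3–4. Therefore the treewidth is 1.

Treewidth 1.
Bags: B1 = {3, 4}  B2 = {4, 7}  B3 = {2, 7}  B4 = {2, 5}  B5 = {5, 6}  B6 = {1, 6}
Tree: B1–B2, B2–B3, B3–B4, B4–B5, B5–B6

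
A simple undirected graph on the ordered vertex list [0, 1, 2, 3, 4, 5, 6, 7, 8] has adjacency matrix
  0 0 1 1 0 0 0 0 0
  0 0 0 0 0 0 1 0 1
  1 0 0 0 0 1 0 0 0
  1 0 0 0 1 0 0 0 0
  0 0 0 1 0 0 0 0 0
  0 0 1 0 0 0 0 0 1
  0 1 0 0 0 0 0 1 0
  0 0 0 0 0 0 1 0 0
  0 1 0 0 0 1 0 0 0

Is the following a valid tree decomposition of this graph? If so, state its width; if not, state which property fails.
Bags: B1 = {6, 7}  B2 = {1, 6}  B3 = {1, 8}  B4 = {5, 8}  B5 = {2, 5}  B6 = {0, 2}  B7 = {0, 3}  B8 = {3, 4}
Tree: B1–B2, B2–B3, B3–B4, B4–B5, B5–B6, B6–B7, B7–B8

Every vertex of G appears in some bag (union = {0, 1, 2, 3, 4, 5, 6, 7, 8}); every edge is covered by a bag; and for each vertex v the set of bags containing v is connected in the bag tree. The decomposition is therefore valid. The largest bag has 2 vertices, so the width is 1.

Yes; width 1.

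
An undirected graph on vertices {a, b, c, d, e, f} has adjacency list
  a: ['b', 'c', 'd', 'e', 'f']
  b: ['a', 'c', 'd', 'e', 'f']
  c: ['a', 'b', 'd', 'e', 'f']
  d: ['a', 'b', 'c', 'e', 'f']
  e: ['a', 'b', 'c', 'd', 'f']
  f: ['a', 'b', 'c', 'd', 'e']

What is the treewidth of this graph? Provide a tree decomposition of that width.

With just one bag of size 6, the width is 6 − 1 = 5, so tw(G) ≤ 5. Conversely, {a, b, c, d, e, f} is a clique of size 6, and the vertices of any clique must share a bag in every tree decomposition; so some bag has ≥ 6 vertices and tw(G) ≥ 5. The upper and lower bounds meet at 5, so that is the treewidth.

Treewidth 5.
One optimal decomposition is:
Bags: B1 = {a, b, c, d, e, f}
Tree: (single bag)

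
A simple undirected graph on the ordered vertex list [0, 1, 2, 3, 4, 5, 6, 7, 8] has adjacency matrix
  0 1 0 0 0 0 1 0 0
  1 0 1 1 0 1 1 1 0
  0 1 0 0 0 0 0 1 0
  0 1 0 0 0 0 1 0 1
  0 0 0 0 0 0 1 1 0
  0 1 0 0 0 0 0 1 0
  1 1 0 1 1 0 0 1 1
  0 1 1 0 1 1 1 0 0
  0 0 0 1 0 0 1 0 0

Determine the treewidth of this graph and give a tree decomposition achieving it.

Treewidth 2.
One such decomposition:
Bags: B1 = {1, 6, 7}  B2 = {1, 3, 6}  B3 = {0, 1, 6}  B4 = {1, 2, 7}  B5 = {4, 6, 7}  B6 = {1, 5, 7}  B7 = {3, 6, 8}
Tree: B1–B2, B1–B3, B1–B4, B1–B5, B4–B6, B2–B7

Every bag has size at most 3, so the width is 3 − 1 = 2 and tw(G) ≤ 2. On the other hand G contains the 3-clique {3, 6, 8}. A clique must lie in a single bag of any decomposition, so no decomposition can have width below 2. Therefore the treewidth is 2.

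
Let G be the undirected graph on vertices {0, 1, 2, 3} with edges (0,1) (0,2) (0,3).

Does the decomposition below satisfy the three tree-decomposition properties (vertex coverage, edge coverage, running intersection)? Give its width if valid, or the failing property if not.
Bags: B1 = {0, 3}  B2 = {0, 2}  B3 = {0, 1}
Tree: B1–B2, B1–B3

Vertex coverage: the bags together contain {0, 1, 2, 3}, the full vertex set. Edge coverage: each edge of G has both endpoints in at least one bag. Running intersection: for every vertex, the bags containing it form a connected subtree. All three properties hold, so this is a valid tree decomposition of width max|bag| − 1 = 1, and hence tw(G) ≤ 1.

Yes; width 1.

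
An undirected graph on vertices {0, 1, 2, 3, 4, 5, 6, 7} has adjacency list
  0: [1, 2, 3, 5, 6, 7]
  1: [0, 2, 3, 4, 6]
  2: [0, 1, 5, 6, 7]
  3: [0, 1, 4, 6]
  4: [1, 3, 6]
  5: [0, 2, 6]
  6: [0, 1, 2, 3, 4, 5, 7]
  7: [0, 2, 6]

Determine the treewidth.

A width-3 tree decomposition is:
Bags: B1 = {0, 2, 5, 6}  B2 = {0, 2, 6, 7}  B3 = {0, 1, 2, 6}  B4 = {0, 1, 3, 6}  B5 = {1, 3, 4, 6}
Tree: B1–B2, B1–B3, B3–B4, B4–B5
Every bag has size at most 4, so the width is 4 − 1 = 3 and tw(G) ≤ 3. For the lower bound, the 4 vertices {0, 1, 2, 6} are pairwise adjacent, and any tree decomposition puts a clique entirely inside one bag — forcing width ≥ 3. The upper and lower bounds meet at 3, so that is the treewidth.

3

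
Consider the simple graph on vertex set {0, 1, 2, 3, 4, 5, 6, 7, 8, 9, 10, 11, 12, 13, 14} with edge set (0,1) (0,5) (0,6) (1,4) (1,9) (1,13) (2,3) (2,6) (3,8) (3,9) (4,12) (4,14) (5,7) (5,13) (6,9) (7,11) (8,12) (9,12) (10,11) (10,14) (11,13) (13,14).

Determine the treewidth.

A width-3 tree decomposition is:
Bags: B1 = {7, 10, 11, 14}  B2 = {7, 11, 13, 14}  B3 = {5, 7, 13, 14}  B4 = {4, 5, 13, 14}  B5 = {1, 4, 5, 13}  B6 = {0, 1, 4, 5}  B7 = {0, 1, 4, 12}  B8 = {0, 1, 9, 12}  B9 = {0, 6, 9, 12}  B10 = {6, 8, 9, 12}  B11 = {3, 6, 8, 9}  B12 = {2, 3, 6, 8}
Tree: B1–B2, B2–B3, B3–B4, B4–B5, B5–B6, B6–B7, B7–B8, B8–B9, B9–B10, B10–B11, B11–B12
The largest bag has 4 vertices, giving width 3; this decomposition certifies tw(G) ≤ 3. For the lower bound: the 4 vertex sets {7,10,11}, {14}, {13}, {0,1,4,5} are disjoint, each induces a connected subgraph, and every pair is joined by at least one edge of G. Contracting each set to a single vertex therefore yields K_{4} as a minor, and since treewidth is minor-monotone, tw(G) ≥ tw(K_{4}) = 3. The upper and lower bounds meet at 3, so that is the treewidth.

3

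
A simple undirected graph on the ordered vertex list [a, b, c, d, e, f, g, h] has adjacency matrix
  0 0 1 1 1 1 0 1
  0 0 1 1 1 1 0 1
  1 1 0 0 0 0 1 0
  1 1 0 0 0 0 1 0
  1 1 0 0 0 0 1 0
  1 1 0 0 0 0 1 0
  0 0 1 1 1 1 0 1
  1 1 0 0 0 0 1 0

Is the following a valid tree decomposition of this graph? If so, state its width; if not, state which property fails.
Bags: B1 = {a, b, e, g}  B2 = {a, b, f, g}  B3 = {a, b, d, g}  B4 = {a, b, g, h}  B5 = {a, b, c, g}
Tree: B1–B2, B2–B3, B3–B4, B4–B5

Every vertex of G appears in some bag (union = {a, b, c, d, e, f, g, h}); every edge is covered by a bag; and for each vertex v the set of bags containing v is connected in the bag tree. The decomposition is therefore valid. The largest bag has 4 vertices, so the width is 3.

Yes; width 3.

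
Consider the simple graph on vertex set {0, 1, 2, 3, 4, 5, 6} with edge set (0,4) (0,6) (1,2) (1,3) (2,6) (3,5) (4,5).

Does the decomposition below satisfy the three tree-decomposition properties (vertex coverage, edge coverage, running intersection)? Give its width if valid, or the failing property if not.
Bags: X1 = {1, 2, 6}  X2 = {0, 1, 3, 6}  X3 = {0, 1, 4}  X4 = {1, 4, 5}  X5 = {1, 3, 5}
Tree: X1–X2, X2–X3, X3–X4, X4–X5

A tree decomposition must satisfy three properties: every vertex lies in some bag; for every edge, both endpoints lie together in some bag; and for every vertex, the bags containing it form a connected subtree. Here bags containing vertex 3 are not connected in the tree, so the decomposition is invalid.

No — bags containing vertex 3 are not connected in the tree.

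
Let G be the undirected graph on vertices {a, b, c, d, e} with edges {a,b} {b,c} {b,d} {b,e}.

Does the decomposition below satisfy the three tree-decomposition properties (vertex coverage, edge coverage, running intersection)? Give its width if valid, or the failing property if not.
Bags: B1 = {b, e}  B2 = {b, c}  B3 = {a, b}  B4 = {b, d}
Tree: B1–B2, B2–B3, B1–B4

Vertex coverage: the bags together contain {a, b, c, d, e}, the full vertex set. Edge coverage: each edge of G has both endpoints in at least one bag. Running intersection: for every vertex, the bags containing it form a connected subtree. All three properties hold, so this is a valid tree decomposition of width max|bag| − 1 = 1, and hence tw(G) ≤ 1.

Yes; width 1.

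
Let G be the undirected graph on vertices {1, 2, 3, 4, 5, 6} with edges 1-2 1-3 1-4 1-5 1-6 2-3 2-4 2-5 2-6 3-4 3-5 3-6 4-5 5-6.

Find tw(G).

A width-4 tree decomposition is:
Bags: B1 = {1, 2, 3, 4, 5}  B2 = {1, 2, 3, 5, 6}
Tree: B1–B2
The largest bag has 5 vertices, giving width 4; this decomposition certifies tw(G) ≤ 4. For the lower bound, the 5 vertices {1, 2, 3, 4, 5} are pairwise adjacent, and any tree decomposition puts a clique entirely inside one bag — forcing width ≥ 4. The upper and lower bounds meet at 4, so that is the treewidth.

4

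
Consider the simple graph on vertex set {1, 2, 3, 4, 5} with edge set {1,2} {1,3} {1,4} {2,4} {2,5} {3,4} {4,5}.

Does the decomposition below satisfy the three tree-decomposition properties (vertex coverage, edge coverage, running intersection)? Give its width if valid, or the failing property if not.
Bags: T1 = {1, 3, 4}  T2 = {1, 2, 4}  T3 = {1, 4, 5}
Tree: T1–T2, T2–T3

No — edge (2,5) lies in no bag.

A tree decomposition must satisfy three properties: every vertex lies in some bag; for every edge, both endpoints lie together in some bag; and for every vertex, the bags containing it form a connected subtree. Here edge (2,5) lies in no bag, so the decomposition is invalid.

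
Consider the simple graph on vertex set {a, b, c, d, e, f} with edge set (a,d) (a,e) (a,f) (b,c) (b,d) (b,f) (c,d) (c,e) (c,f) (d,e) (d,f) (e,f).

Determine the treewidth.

A width-3 tree decomposition is:
Bags: B1 = {c, d, e, f}  B2 = {b, c, d, f}  B3 = {a, d, e, f}
Tree: B1–B2, B1–B3
Every bag has size at most 4, so the width is 4 − 1 = 3 and tw(G) ≤ 3. On the other hand G contains the 4-clique {c, d, e, f}. A clique must lie in a single bag of any decomposition, so no decomposition can have width below 3. Hence tw(G) = 3 exactly.

3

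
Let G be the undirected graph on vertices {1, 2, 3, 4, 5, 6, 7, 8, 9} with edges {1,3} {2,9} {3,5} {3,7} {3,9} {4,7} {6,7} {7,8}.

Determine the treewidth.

A width-1 tree decomposition is:
Bags: B1 = {3, 9}  B2 = {3, 7}  B3 = {3, 5}  B4 = {2, 9}  B5 = {6, 7}  B6 = {1, 3}  B7 = {7, 8}  B8 = {4, 7}
Tree: B1–B2, B2–B3, B1–B4, B2–B5, B2–B6, B2–B7, B2–B8
Every bag has size at most 2, so the width is 2 − 1 = 1 and tw(G) ≤ 1. G has an edge, so its treewidth is at least 1. The upper and lower bounds meet at 1, so that is the treewidth.

1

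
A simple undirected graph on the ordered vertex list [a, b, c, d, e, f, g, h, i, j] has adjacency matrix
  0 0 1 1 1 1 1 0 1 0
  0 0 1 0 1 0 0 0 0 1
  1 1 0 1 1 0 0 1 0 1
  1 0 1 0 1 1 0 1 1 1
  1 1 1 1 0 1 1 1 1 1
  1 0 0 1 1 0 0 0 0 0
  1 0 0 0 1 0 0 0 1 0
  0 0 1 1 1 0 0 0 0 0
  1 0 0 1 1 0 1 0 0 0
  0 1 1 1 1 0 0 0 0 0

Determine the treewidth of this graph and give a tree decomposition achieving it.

The largest bag has 4 vertices, giving width 3; this decomposition certifies tw(G) ≤ 3. For the lower bound, the 4 vertices {c, d, e, j} are pairwise adjacent, and any tree decomposition puts a clique entirely inside one bag — forcing width ≥ 3. Therefore the treewidth is 3.

Treewidth 3.
One such decomposition:
Bags: B1 = {a, d, e, i}  B2 = {a, c, d, e}  B3 = {a, e, g, i}  B4 = {c, d, e, j}  B5 = {b, c, e, j}  B6 = {a, d, e, f}  B7 = {c, d, e, h}
Tree: B1–B2, B1–B3, B2–B4, B4–B5, B2–B6, B4–B7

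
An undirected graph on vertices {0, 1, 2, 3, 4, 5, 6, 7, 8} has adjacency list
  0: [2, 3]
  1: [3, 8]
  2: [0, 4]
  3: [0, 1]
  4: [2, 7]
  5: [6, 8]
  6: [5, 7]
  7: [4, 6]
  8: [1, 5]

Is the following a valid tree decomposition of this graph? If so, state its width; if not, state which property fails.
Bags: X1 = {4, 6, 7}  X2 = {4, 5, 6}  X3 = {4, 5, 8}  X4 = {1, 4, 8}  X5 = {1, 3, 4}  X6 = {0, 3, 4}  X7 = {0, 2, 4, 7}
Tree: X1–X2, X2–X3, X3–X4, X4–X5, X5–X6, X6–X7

No — bags containing vertex 7 are not connected in the tree.

A tree decomposition must satisfy three properties: every vertex lies in some bag; for every edge, both endpoints lie together in some bag; and for every vertex, the bags containing it form a connected subtree. Here bags containing vertex 7 are not connected in the tree, so the decomposition is invalid.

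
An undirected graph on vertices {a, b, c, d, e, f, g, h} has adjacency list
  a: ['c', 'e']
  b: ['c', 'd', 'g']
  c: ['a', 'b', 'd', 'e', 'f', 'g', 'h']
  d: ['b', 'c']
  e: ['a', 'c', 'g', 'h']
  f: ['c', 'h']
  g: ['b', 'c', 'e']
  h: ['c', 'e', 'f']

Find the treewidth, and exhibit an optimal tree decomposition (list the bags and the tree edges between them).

Every bag has size at most 3, so the width is 3 − 1 = 2 and tw(G) ≤ 2. On the other hand G contains the 3-clique {b, c, d}. A clique must lie in a single bag of any decomposition, so no decomposition can have width below 2. The upper and lower bounds meet at 2, so that is the treewidth.

Treewidth 2.
One such decomposition:
Bags: B1 = {c, e, g}  B2 = {a, c, e}  B3 = {b, c, g}  B4 = {c, e, h}  B5 = {c, f, h}  B6 = {b, c, d}
Tree: B1–B2, B1–B3, B1–B4, B4–B5, B3–B6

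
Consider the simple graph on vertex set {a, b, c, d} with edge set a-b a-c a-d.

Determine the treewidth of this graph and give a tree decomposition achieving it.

The largest bag has 2 vertices, giving width 1; this decomposition certifies tw(G) ≤ 1. Since G has at least one edge (e.g. b–a), it is not an edgeless graph, so tw(G) ≥ 1. Therefore the treewidth is 1.

Treewidth 1.
Bags: B1 = {a, b}  B2 = {a, c}  B3 = {a, d}
Tree: B1–B2, B2–B3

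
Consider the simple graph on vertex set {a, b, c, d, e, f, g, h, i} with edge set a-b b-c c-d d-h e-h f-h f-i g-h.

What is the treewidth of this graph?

1

A width-1 tree decomposition is:
Bags: B1 = {c, d}  B2 = {d, h}  B3 = {f, h}  B4 = {b, c}  B5 = {f, i}  B6 = {a, b}  B7 = {e, h}  B8 = {g, h}
Tree: B1–B2, B2–B3, B1–B4, B3–B5, B4–B6, B3–B7, B7–B8
Every bag has size at most 2, so the width is 2 − 1 = 1 and tw(G) ≤ 1. Since G has at least one edge (e.g. d–c), it is not an edgeless graph, so tw(G) ≥ 1. Therefore the treewidth is 1.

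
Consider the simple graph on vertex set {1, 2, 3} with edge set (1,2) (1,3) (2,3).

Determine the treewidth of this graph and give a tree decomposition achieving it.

Treewidth 2.
Bags: B1 = {1, 2, 3}
Tree: (single bag)

A single bag containing all 3 vertices is trivially a valid decomposition of width 2. Conversely, {1, 2, 3} is a clique of size 3, and the vertices of any clique must share a bag in every tree decomposition; so some bag has ≥ 3 vertices and tw(G) ≥ 2. Therefore the treewidth is 2.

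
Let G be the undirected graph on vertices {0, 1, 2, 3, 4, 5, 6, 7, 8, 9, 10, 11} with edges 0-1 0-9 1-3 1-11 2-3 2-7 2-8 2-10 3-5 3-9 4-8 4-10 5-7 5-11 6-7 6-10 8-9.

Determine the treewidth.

3

A width-3 tree decomposition is:
Bags: B1 = {4, 6, 7, 10}  B2 = {2, 4, 7, 10}  B3 = {2, 4, 7, 8}  B4 = {2, 5, 7, 8}  B5 = {2, 3, 5, 8}  B6 = {3, 5, 8, 9}  B7 = {3, 5, 9, 11}  B8 = {1, 3, 9, 11}  B9 = {0, 1, 9, 11}
Tree: B1–B2, B2–B3, B3–B4, B4–B5, B5–B6, B6–B7, B7–B8, B8–B9
Every bag has size at most 4, so the width is 4 − 1 = 3 and tw(G) ≤ 3. For the lower bound: the 4 vertex sets {4,6,10}, {7}, {2}, {3,5,8,9} are disjoint, each induces a connected subgraph, and every pair is joined by at least one edge of G. Contracting each set to a single vertex therefore yields K_{4} as a minor, and since treewidth is minor-monotone, tw(G) ≥ tw(K_{4}) = 3. Combining the bounds, tw(G) = 3.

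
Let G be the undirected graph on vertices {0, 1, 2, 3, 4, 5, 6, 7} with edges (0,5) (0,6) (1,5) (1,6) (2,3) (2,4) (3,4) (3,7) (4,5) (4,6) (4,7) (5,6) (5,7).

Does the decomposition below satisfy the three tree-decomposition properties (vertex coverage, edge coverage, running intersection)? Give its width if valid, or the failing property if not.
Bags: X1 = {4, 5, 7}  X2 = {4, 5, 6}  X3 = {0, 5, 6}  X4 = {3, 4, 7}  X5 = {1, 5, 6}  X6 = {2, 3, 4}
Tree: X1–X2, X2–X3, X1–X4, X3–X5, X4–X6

Every vertex of G appears in some bag (union = {0, 1, 2, 3, 4, 5, 6, 7}); every edge is covered by a bag; and for each vertex v the set of bags containing v is connected in the bag tree. The decomposition is therefore valid. The largest bag has 3 vertices, so the width is 2.

Yes; width 2.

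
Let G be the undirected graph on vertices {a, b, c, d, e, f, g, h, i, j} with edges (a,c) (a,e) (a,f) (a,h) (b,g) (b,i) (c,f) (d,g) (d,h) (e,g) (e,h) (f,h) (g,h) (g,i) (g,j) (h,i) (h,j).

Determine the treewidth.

A width-2 tree decomposition is:
Bags: B1 = {a, e, h}  B2 = {e, g, h}  B3 = {g, h, i}  B4 = {d, g, h}  B5 = {a, f, h}  B6 = {a, c, f}  B7 = {b, g, i}  B8 = {g, h, j}
Tree: B1–B2, B2–B3, B3–B4, B1–B5, B5–B6, B3–B7, B4–B8
The largest bag has 3 vertices, giving width 2; this decomposition certifies tw(G) ≤ 2. Conversely, {d, g, h} is a clique of size 3, and the vertices of any clique must share a bag in every tree decomposition; so some bag has ≥ 3 vertices and tw(G) ≥ 2. Therefore the treewidth is 2.

2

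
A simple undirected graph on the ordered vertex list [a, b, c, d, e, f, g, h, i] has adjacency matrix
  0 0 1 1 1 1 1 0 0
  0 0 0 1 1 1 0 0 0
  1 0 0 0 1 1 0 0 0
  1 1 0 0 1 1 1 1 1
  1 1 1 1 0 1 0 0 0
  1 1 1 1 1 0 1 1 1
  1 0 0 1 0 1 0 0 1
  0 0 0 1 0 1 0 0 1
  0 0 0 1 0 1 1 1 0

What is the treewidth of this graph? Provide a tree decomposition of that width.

Treewidth 3.
Bags: B1 = {a, d, e, f}  B2 = {b, d, e, f}  B3 = {a, c, e, f}  B4 = {a, d, f, g}  B5 = {d, f, g, i}  B6 = {d, f, h, i}
Tree: B1–B2, B1–B3, B1–B4, B4–B5, B5–B6

Every bag has size at most 4, so the width is 4 − 1 = 3 and tw(G) ≤ 3. Conversely, {a, d, f, g} is a clique of size 4, and the vertices of any clique must share a bag in every tree decomposition; so some bag has ≥ 4 vertices and tw(G) ≥ 3. Therefore the treewidth is 3.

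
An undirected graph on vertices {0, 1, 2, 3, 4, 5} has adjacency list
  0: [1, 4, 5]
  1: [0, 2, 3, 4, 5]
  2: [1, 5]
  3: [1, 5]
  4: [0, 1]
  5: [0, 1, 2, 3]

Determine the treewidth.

2

A width-2 tree decomposition is:
Bags: B1 = {1, 3, 5}  B2 = {0, 1, 5}  B3 = {0, 1, 4}  B4 = {1, 2, 5}
Tree: B1–B2, B2–B3, B1–B4
Every bag has size at most 3, so the width is 3 − 1 = 2 and tw(G) ≤ 2. Conversely, {0, 1, 4} is a clique of size 3, and the vertices of any clique must share a bag in every tree decomposition; so some bag has ≥ 3 vertices and tw(G) ≥ 2. Combining the bounds, tw(G) = 2.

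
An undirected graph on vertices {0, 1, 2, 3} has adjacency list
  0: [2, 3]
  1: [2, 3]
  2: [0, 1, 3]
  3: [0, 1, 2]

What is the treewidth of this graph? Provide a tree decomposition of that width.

Every bag has size at most 3, so the width is 3 − 1 = 2 and tw(G) ≤ 2. Conversely, {0, 2, 3} is a clique of size 3, and the vertices of any clique must share a bag in every tree decomposition; so some bag has ≥ 3 vertices and tw(G) ≥ 2. The upper and lower bounds meet at 2, so that is the treewidth.

Treewidth 2.
One such decomposition:
Bags: B1 = {0, 2, 3}  B2 = {1, 2, 3}
Tree: B1–B2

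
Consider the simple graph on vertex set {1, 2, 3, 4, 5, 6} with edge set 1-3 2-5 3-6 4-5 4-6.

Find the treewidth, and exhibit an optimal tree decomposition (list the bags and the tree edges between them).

Treewidth 1.
One such decomposition:
Bags: B1 = {1, 3}  B2 = {3, 6}  B3 = {4, 6}  B4 = {4, 5}  B5 = {2, 5}
Tree: B1–B2, B2–B3, B3–B4, B4–B5

Each bag holds 2 vertices, so the decomposition has width 1, which upper-bounds the treewidth. G has an edge, so its treewidth is at least 1. Therefore the treewidth is 1.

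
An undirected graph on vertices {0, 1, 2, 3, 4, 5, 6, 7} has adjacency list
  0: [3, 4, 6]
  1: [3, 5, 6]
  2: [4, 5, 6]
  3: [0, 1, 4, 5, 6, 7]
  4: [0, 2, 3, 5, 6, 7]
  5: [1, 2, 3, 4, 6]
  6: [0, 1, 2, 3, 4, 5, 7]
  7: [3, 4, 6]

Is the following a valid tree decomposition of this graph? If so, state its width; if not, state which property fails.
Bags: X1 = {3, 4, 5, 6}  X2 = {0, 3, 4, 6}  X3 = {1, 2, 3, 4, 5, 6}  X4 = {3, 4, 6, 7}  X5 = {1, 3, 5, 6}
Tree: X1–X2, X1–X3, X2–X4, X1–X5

No — bags containing vertex 1 are not connected in the tree.

A tree decomposition must satisfy three properties: every vertex lies in some bag; for every edge, both endpoints lie together in some bag; and for every vertex, the bags containing it form a connected subtree. Here bags containing vertex 1 are not connected in the tree, so the decomposition is invalid.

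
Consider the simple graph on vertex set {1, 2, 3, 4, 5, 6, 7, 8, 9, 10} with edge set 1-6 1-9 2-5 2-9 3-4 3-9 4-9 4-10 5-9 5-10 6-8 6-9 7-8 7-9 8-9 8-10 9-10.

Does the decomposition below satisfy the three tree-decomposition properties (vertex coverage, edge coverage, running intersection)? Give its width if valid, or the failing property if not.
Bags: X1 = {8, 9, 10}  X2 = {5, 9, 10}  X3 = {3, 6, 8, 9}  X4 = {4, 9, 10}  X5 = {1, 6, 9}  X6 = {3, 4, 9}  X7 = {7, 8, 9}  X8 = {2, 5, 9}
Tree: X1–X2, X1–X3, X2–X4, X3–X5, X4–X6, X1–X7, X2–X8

No — bags containing vertex 3 are not connected in the tree.

A tree decomposition must satisfy three properties: every vertex lies in some bag; for every edge, both endpoints lie together in some bag; and for every vertex, the bags containing it form a connected subtree. Here bags containing vertex 3 are not connected in the tree, so the decomposition is invalid.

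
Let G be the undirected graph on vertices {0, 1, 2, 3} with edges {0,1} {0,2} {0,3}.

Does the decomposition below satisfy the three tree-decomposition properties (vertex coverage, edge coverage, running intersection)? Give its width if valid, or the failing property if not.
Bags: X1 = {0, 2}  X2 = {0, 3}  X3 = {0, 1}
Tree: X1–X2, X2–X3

Yes; width 1.

Vertex coverage: the bags together contain {0, 1, 2, 3}, the full vertex set. Edge coverage: each edge of G has both endpoints in at least one bag. Running intersection: for every vertex, the bags containing it form a connected subtree. All three properties hold, so this is a valid tree decomposition of width max|bag| − 1 = 1, and hence tw(G) ≤ 1.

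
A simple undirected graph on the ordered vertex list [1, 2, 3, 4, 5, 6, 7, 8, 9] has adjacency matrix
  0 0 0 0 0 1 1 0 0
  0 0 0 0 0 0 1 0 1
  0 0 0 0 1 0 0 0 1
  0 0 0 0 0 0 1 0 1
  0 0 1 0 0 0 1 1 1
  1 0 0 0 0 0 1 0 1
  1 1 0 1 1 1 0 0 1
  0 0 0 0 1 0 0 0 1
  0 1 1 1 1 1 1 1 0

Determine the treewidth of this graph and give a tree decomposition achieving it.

Each bag holds 3 vertices, so the decomposition has width 2, which upper-bounds the treewidth. For the lower bound, the 3 vertices {1, 6, 7} are pairwise adjacent, and any tree decomposition puts a clique entirely inside one bag — forcing width ≥ 2. The upper and lower bounds meet at 2, so that is the treewidth.

Treewidth 2.
One optimal decomposition is:
Bags: B1 = {5, 7, 9}  B2 = {5, 8, 9}  B3 = {2, 7, 9}  B4 = {6, 7, 9}  B5 = {3, 5, 9}  B6 = {1, 6, 7}  B7 = {4, 7, 9}
Tree: B1–B2, B1–B3, B3–B4, B1–B5, B4–B6, B1–B7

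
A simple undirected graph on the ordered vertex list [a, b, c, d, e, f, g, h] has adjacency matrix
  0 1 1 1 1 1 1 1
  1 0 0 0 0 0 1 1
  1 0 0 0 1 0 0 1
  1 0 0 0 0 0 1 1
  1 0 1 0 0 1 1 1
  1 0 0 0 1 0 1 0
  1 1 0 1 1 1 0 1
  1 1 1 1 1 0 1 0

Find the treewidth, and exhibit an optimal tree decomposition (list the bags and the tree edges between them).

Treewidth 3.
Bags: B1 = {a, e, g, h}  B2 = {a, e, f, g}  B3 = {a, b, g, h}  B4 = {a, c, e, h}  B5 = {a, d, g, h}
Tree: B1–B2, B1–B3, B1–B4, B1–B5

Each bag holds 4 vertices, so the decomposition has width 3, which upper-bounds the treewidth. On the other hand G contains the 4-clique {a, d, g, h}. A clique must lie in a single bag of any decomposition, so no decomposition can have width below 3. The upper and lower bounds meet at 3, so that is the treewidth.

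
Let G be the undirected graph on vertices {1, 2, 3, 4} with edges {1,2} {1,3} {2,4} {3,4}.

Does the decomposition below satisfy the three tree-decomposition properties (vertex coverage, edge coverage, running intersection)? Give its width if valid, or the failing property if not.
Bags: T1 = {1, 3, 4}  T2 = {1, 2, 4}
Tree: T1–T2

Checking the three conditions: (i) the bags cover all of {1, 2, 3, 4}; (ii) for each edge, some bag contains both endpoints; (iii) the bags containing any fixed vertex form a subtree. All hold, so the decomposition is valid with width 3 − 1 = 2.

Yes; width 2.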